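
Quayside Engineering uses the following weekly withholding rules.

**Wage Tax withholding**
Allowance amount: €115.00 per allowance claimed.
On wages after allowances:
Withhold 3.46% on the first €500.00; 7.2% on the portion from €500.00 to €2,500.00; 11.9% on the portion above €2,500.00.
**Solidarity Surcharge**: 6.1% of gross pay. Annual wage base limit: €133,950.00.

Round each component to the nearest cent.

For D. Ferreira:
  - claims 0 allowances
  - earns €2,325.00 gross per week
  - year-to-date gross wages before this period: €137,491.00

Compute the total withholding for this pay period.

€148.70

Wage Tax: taxable = €2,325.00
  €17.30 + 7.2% × (€2,325.00 − €500.00) = €17.30 + 7.2% × €1,825.00 = €148.70
Solidarity Surcharge: YTD €137,491.00 ≥ cap €133,950.00 → €0.00
Total: €148.70 + €0.00 = €148.70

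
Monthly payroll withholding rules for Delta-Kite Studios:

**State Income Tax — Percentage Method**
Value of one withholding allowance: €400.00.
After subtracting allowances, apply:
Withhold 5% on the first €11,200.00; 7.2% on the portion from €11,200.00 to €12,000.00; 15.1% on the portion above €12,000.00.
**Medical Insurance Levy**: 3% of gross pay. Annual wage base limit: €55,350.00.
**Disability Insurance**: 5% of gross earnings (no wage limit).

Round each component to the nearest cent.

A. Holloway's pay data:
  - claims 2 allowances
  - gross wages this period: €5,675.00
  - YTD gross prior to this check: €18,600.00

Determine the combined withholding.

State Income Tax: taxable = €5,675.00 − 2×€400.00 = €4,875.00
  5% × €4,875.00 = €243.75
Medical Insurance Levy: 3% × €5,675.00 = €170.25
Disability Insurance: 5% × €5,675.00 = €283.75
Total: €243.75 + €170.25 + €283.75 = €697.75

€697.75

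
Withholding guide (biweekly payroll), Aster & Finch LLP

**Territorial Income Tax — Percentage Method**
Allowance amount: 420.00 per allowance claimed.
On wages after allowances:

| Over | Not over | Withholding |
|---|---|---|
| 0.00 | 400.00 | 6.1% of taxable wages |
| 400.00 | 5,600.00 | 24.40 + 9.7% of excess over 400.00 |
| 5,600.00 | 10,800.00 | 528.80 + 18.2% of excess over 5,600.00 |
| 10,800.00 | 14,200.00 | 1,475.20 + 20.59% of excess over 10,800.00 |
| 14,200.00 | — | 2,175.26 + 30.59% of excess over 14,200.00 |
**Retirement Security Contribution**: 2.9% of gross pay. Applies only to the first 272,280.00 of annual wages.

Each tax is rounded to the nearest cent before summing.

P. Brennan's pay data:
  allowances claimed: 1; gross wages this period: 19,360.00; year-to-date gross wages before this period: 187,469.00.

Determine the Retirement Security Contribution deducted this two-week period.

561.44

Retirement Security Contribution: 2.9% × 19,360.00 = 561.44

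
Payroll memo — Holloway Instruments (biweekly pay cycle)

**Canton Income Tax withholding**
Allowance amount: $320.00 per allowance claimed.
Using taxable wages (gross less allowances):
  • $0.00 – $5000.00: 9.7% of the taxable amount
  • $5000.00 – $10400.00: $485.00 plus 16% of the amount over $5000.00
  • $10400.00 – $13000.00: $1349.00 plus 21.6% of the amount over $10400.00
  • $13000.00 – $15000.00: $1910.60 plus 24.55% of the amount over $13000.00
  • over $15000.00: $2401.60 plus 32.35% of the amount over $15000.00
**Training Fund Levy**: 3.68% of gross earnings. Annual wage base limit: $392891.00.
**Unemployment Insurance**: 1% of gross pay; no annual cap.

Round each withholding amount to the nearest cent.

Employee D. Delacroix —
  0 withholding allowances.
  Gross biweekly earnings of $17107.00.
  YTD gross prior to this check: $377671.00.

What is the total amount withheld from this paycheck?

$3814.38

Canton Income Tax: taxable = $17107.00
  $2401.60 + 32.35% × ($17107.00 − $15000.00) = $2401.60 + 32.35% × $2107.00 = $3083.21
Training Fund Levy: cap $392891.00 − YTD $377671.00 = $15220.00 subject; 3.68% × $15220.00 = $560.10
Unemployment Insurance: 1% × $17107.00 = $171.07
Total: $3083.21 + $560.10 + $171.07 = $3814.38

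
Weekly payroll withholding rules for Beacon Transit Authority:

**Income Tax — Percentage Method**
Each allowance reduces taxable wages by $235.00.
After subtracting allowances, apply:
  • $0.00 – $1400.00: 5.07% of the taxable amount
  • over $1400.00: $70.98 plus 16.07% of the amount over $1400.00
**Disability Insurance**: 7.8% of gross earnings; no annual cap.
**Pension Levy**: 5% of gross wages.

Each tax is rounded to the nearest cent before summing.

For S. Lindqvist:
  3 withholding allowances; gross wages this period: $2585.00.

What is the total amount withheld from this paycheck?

$479.00

Income Tax: taxable = $2585.00 − 3×$235.00 = $1880.00
  $70.98 + 16.07% × ($1880.00 − $1400.00) = $70.98 + 16.07% × $480.00 = $148.12
Disability Insurance: 7.8% × $2585.00 = $201.63
Pension Levy: 5% × $2585.00 = $129.25
Total: $148.12 + $201.63 + $129.25 = $479.00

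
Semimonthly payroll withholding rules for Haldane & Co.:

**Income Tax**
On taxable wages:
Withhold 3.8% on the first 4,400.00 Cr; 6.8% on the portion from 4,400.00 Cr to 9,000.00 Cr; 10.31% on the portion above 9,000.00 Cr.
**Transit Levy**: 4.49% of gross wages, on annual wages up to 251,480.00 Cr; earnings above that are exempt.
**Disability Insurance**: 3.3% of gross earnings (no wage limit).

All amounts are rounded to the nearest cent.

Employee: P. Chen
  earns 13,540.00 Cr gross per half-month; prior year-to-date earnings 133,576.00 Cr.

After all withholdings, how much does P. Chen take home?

11,537.16 Cr

Income Tax: taxable = 13,540.00 Cr
  480.00 Cr + 10.31% × (13,540.00 Cr − 9,000.00 Cr) = 480.00 Cr + 10.31% × 4,540.00 Cr = 948.07 Cr
Transit Levy: 4.49% × 13,540.00 Cr = 607.95 Cr
Disability Insurance: 3.3% × 13,540.00 Cr = 446.82 Cr
Total withheld: 948.07 Cr + 607.95 Cr + 446.82 Cr = 2,002.84 Cr
Net pay: 13,540.00 Cr − 2,002.84 Cr = 11,537.16 Cr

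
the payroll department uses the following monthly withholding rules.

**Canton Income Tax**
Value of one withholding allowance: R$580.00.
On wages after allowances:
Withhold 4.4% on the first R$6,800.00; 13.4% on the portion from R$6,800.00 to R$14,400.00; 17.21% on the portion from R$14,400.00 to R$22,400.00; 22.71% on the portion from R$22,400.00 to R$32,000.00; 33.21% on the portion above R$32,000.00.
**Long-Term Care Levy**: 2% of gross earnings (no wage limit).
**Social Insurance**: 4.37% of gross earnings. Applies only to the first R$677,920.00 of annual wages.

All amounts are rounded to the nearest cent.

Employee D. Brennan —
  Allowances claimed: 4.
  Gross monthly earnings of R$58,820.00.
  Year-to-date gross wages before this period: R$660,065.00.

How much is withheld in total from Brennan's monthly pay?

Canton Income Tax: taxable = R$58,820.00 − 4×R$580.00 = R$56,500.00
  R$4,874.56 + 33.21% × (R$56,500.00 − R$32,000.00) = R$4,874.56 + 33.21% × R$24,500.00 = R$13,011.01
Long-Term Care Levy: 2% × R$58,820.00 = R$1,176.40
Social Insurance: cap R$677,920.00 − YTD R$660,065.00 = R$17,855.00 subject; 4.37% × R$17,855.00 = R$780.26
Total: R$13,011.01 + R$1,176.40 + R$780.26 = R$14,967.67

R$14,967.67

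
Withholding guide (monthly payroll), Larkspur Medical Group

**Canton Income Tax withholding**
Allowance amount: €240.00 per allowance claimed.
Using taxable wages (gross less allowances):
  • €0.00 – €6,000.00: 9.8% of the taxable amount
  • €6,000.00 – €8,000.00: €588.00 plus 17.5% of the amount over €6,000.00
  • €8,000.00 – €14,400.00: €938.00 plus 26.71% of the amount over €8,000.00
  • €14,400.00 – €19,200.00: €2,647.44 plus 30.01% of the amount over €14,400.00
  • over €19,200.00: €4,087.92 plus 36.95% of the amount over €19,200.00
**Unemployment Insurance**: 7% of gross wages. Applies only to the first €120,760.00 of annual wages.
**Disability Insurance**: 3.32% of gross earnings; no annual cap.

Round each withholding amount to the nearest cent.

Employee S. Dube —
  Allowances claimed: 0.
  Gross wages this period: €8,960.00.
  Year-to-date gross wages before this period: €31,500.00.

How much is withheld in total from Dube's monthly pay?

€2,119.09

Canton Income Tax: taxable = €8,960.00
  €938.00 + 26.71% × (€8,960.00 − €8,000.00) = €938.00 + 26.71% × €960.00 = €1,194.42
Unemployment Insurance: 7% × €8,960.00 = €627.20
Disability Insurance: 3.32% × €8,960.00 = €297.47
Total: €1,194.42 + €627.20 + €297.47 = €2,119.09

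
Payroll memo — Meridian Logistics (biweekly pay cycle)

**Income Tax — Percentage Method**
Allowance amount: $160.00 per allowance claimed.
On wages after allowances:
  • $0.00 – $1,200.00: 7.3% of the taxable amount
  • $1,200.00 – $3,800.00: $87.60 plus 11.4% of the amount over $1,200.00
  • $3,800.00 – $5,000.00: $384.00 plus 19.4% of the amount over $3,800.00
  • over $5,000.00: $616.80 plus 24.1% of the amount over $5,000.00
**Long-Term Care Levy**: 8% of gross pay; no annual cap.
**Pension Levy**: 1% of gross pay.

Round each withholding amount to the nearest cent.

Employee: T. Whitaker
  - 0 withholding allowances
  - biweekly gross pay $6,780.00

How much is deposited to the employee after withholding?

Income Tax: taxable = $6,780.00
  $616.80 + 24.1% × ($6,780.00 − $5,000.00) = $616.80 + 24.1% × $1,780.00 = $1,045.78
Long-Term Care Levy: 8% × $6,780.00 = $542.40
Pension Levy: 1% × $6,780.00 = $67.80
Total withheld: $1,045.78 + $542.40 + $67.80 = $1,655.98
Net pay: $6,780.00 − $1,655.98 = $5,124.02

$5,124.02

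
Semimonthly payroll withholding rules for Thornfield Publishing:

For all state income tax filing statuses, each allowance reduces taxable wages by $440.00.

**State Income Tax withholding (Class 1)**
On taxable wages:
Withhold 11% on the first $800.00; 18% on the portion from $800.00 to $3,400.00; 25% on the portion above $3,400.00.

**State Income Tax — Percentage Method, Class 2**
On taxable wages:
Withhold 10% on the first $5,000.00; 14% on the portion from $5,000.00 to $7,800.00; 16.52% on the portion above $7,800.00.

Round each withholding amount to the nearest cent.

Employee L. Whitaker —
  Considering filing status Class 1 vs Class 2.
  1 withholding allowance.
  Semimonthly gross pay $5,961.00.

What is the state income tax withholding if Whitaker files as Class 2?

$572.94

State Income Tax (Class 2): taxable = $5,961.00 − 1×$440.00 = $5,521.00
  $500.00 + 14% × ($5,521.00 − $5,000.00) = $500.00 + 14% × $521.00 = $572.94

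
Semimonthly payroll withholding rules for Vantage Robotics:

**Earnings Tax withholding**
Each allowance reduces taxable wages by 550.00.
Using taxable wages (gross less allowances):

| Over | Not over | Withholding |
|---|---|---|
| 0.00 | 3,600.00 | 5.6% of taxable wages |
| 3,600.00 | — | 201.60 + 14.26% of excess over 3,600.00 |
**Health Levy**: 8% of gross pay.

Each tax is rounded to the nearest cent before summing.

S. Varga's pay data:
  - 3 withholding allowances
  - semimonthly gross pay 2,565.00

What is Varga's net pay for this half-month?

2,308.56

Earnings Tax: taxable = 2,565.00 − 3×550.00 = 915.00
  5.6% × 915.00 = 51.24
Health Levy: 8% × 2,565.00 = 205.20
Total withheld: 51.24 + 205.20 = 256.44
Net pay: 2,565.00 − 256.44 = 2,308.56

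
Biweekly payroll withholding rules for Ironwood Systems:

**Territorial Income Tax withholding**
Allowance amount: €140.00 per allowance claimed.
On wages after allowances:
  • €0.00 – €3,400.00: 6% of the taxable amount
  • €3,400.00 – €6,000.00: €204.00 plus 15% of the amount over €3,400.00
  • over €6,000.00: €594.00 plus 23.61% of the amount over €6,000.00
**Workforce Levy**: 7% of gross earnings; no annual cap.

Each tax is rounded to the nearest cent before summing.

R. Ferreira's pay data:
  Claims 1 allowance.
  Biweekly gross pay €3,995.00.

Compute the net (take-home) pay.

Territorial Income Tax: taxable = €3,995.00 − 1×€140.00 = €3,855.00
  €204.00 + 15% × (€3,855.00 − €3,400.00) = €204.00 + 15% × €455.00 = €272.25
Workforce Levy: 7% × €3,995.00 = €279.65
Total withheld: €272.25 + €279.65 = €551.90
Net pay: €3,995.00 − €551.90 = €3,443.10

€3,443.10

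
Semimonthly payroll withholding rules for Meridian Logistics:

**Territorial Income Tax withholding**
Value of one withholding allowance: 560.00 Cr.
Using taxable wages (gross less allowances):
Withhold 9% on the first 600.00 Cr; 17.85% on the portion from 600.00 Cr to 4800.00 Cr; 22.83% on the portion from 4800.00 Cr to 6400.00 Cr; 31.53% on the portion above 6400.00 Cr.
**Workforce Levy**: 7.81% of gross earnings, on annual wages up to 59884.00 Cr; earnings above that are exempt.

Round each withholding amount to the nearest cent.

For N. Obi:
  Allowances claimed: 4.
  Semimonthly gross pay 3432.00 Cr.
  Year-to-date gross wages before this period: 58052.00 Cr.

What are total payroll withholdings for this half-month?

302.75 Cr

Territorial Income Tax: taxable = 3432.00 Cr − 4×560.00 Cr = 1192.00 Cr
  54.00 Cr + 17.85% × (1192.00 Cr − 600.00 Cr) = 54.00 Cr + 17.85% × 592.00 Cr = 159.67 Cr
Workforce Levy: cap 59884.00 Cr − YTD 58052.00 Cr = 1832.00 Cr subject; 7.81% × 1832.00 Cr = 143.08 Cr
Total: 159.67 Cr + 143.08 Cr = 302.75 Cr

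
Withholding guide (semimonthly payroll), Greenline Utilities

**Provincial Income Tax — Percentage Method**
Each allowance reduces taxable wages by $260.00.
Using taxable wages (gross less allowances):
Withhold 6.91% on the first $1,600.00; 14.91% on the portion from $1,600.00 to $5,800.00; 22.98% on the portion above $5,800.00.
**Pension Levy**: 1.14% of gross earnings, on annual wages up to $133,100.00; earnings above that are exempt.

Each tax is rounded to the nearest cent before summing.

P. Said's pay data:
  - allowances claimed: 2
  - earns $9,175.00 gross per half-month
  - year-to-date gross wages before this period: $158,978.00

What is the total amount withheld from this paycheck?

$1,392.86

Provincial Income Tax: taxable = $9,175.00 − 2×$260.00 = $8,655.00
  $736.78 + 22.98% × ($8,655.00 − $5,800.00) = $736.78 + 22.98% × $2,855.00 = $1,392.86
Pension Levy: YTD $158,978.00 ≥ cap $133,100.00 → $0.00
Total: $1,392.86 + $0.00 = $1,392.86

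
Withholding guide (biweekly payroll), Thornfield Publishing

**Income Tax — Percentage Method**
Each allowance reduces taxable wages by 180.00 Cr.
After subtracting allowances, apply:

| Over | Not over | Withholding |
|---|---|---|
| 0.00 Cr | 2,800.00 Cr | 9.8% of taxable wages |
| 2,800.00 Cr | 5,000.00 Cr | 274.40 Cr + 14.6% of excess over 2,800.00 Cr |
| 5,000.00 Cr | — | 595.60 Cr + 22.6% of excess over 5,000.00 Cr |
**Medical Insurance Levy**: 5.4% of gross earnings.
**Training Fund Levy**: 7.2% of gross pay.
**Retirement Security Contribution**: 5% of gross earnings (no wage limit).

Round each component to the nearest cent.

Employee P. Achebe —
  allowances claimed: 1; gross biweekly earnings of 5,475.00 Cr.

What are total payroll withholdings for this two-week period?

1,625.87 Cr

Income Tax: taxable = 5,475.00 Cr − 1×180.00 Cr = 5,295.00 Cr
  595.60 Cr + 22.6% × (5,295.00 Cr − 5,000.00 Cr) = 595.60 Cr + 22.6% × 295.00 Cr = 662.27 Cr
Medical Insurance Levy: 5.4% × 5,475.00 Cr = 295.65 Cr
Training Fund Levy: 7.2% × 5,475.00 Cr = 394.20 Cr
Retirement Security Contribution: 5% × 5,475.00 Cr = 273.75 Cr
Total: 662.27 Cr + 295.65 Cr + 394.20 Cr + 273.75 Cr = 1,625.87 Cr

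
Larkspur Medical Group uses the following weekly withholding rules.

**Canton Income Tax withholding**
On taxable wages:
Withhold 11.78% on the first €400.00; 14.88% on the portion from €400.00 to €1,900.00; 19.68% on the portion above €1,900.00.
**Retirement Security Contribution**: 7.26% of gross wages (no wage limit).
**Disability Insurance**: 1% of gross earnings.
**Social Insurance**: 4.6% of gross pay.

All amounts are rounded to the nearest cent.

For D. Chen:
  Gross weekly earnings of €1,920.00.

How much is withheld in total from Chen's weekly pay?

Canton Income Tax: taxable = €1,920.00
  €270.32 + 19.68% × (€1,920.00 − €1,900.00) = €270.32 + 19.68% × €20.00 = €274.26
Retirement Security Contribution: 7.26% × €1,920.00 = €139.39
Disability Insurance: 1% × €1,920.00 = €19.20
Social Insurance: 4.6% × €1,920.00 = €88.32
Total: €274.26 + €139.39 + €19.20 + €88.32 = €521.17

€521.17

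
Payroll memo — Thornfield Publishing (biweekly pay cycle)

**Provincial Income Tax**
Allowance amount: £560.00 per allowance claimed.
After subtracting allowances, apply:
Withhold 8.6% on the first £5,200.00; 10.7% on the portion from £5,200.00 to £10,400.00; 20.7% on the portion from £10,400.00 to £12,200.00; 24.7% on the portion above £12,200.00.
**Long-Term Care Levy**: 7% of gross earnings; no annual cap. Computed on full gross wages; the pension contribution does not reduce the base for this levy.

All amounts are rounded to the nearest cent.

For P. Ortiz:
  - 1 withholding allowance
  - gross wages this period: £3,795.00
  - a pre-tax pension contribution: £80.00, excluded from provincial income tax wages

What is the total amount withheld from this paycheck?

Provincial Income Tax: taxable = £3,795.00 − £80.00 − 1×£560.00 = £3,155.00
  8.6% × £3,155.00 = £271.33
Long-Term Care Levy: 7% × £3,795.00 = £265.65
Total: £271.33 + £265.65 = £536.98

£536.98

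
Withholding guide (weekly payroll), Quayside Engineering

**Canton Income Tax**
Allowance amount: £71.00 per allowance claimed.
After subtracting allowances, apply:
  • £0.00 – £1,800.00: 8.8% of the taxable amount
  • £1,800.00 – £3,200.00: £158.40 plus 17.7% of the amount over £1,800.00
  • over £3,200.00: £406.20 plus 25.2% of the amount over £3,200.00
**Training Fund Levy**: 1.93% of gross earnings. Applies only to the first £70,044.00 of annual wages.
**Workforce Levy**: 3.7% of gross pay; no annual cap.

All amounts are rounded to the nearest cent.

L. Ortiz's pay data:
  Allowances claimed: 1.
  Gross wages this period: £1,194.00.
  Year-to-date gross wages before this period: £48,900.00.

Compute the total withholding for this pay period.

£166.04

Canton Income Tax: taxable = £1,194.00 − 1×£71.00 = £1,123.00
  8.8% × £1,123.00 = £98.82
Training Fund Levy: 1.93% × £1,194.00 = £23.04
Workforce Levy: 3.7% × £1,194.00 = £44.18
Total: £98.82 + £23.04 + £44.18 = £166.04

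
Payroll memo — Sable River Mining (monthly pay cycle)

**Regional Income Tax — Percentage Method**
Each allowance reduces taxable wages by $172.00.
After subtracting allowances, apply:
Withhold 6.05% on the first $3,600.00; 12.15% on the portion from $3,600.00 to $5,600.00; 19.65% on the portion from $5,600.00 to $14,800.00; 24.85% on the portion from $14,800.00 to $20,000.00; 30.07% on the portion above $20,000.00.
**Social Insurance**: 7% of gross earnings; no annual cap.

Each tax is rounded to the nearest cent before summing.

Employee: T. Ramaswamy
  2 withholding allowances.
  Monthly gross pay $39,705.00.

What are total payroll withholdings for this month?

$12,162.00

Regional Income Tax: taxable = $39,705.00 − 2×$172.00 = $39,361.00
  $3,560.80 + 30.07% × ($39,361.00 − $20,000.00) = $3,560.80 + 30.07% × $19,361.00 = $9,382.65
Social Insurance: 7% × $39,705.00 = $2,779.35
Total: $9,382.65 + $2,779.35 = $12,162.00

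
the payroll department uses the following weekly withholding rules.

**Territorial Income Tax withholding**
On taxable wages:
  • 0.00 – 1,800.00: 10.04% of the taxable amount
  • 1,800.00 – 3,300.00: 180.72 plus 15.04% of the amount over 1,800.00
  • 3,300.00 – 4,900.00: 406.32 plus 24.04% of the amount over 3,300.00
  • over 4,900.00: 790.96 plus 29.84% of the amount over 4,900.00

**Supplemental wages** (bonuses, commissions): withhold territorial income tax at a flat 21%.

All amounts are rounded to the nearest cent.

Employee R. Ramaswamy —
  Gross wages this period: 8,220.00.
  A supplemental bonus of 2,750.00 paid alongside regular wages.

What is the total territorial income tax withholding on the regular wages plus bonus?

2,359.15

Territorial Income Tax: taxable = 8,220.00
  790.96 + 29.84% × (8,220.00 − 4,900.00) = 790.96 + 29.84% × 3,320.00 = 1,781.65
Supplemental (21% flat on bonus): 21% × 2,750.00 = 577.50
Total territorial income tax: 1,781.65 + 577.50 = 2,359.15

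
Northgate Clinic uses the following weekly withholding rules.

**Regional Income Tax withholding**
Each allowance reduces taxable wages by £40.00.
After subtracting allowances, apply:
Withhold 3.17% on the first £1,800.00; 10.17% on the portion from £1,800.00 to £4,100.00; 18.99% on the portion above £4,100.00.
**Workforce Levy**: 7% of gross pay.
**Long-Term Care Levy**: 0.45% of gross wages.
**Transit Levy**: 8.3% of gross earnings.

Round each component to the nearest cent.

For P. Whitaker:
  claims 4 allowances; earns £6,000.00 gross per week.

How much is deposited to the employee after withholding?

Regional Income Tax: taxable = £6,000.00 − 4×£40.00 = £5,840.00
  £290.97 + 18.99% × (£5,840.00 − £4,100.00) = £290.97 + 18.99% × £1,740.00 = £621.40
Workforce Levy: 7% × £6,000.00 = £420.00
Long-Term Care Levy: 0.45% × £6,000.00 = £27.00
Transit Levy: 8.3% × £6,000.00 = £498.00
Total withheld: £621.40 + £420.00 + £27.00 + £498.00 = £1,566.40
Net pay: £6,000.00 − £1,566.40 = £4,433.60

£4,433.60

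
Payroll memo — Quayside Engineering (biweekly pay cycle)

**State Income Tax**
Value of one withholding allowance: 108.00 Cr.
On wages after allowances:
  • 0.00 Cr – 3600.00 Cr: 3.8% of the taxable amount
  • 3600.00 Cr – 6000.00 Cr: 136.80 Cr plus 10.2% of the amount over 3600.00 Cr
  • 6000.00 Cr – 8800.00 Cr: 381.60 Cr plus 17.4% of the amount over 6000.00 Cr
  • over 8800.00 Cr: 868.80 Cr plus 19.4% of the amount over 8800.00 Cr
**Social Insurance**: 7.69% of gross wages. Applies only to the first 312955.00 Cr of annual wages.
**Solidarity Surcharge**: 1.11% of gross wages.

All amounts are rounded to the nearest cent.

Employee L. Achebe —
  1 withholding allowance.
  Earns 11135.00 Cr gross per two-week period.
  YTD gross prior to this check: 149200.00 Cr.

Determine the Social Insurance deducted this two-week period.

856.28 Cr

Social Insurance: 7.69% × 11135.00 Cr = 856.28 Cr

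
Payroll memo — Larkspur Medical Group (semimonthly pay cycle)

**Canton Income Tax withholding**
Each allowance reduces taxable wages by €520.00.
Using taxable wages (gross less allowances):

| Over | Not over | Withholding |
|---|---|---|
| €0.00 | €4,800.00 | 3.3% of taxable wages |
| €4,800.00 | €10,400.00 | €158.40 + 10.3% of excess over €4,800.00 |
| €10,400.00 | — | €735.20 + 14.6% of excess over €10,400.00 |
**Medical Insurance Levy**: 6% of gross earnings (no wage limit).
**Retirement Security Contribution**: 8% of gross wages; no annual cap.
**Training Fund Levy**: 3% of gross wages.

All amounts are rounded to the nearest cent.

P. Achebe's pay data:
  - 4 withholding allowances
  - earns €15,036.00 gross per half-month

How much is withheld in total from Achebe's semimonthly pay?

Canton Income Tax: taxable = €15,036.00 − 4×€520.00 = €12,956.00
  €735.20 + 14.6% × (€12,956.00 − €10,400.00) = €735.20 + 14.6% × €2,556.00 = €1,108.38
Medical Insurance Levy: 6% × €15,036.00 = €902.16
Retirement Security Contribution: 8% × €15,036.00 = €1,202.88
Training Fund Levy: 3% × €15,036.00 = €451.08
Total: €1,108.38 + €902.16 + €1,202.88 + €451.08 = €3,664.50

€3,664.50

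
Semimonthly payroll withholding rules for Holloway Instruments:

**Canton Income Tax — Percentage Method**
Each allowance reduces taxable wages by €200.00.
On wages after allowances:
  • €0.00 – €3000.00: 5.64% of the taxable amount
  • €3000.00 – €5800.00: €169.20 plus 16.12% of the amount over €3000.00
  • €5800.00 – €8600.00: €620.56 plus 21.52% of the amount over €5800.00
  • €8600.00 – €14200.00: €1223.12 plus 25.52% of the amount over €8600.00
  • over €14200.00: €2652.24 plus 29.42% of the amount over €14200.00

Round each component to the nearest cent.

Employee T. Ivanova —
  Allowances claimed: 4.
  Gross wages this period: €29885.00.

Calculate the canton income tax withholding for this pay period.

Canton Income Tax: taxable = €29885.00 − 4×€200.00 = €29085.00
  €2652.24 + 29.42% × (€29085.00 − €14200.00) = €2652.24 + 29.42% × €14885.00 = €7031.41

€7031.41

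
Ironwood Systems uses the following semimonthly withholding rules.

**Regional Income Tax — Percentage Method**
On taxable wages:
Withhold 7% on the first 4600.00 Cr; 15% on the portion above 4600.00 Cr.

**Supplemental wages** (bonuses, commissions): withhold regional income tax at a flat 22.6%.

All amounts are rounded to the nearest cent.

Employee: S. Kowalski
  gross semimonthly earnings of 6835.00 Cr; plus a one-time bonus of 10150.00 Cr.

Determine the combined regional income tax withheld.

Regional Income Tax: taxable = 6835.00 Cr
  322.00 Cr + 15% × (6835.00 Cr − 4600.00 Cr) = 322.00 Cr + 15% × 2235.00 Cr = 657.25 Cr
Supplemental (22.6% flat on bonus): 22.6% × 10150.00 Cr = 2293.90 Cr
Total regional income tax: 657.25 Cr + 2293.90 Cr = 2951.15 Cr

2951.15 Cr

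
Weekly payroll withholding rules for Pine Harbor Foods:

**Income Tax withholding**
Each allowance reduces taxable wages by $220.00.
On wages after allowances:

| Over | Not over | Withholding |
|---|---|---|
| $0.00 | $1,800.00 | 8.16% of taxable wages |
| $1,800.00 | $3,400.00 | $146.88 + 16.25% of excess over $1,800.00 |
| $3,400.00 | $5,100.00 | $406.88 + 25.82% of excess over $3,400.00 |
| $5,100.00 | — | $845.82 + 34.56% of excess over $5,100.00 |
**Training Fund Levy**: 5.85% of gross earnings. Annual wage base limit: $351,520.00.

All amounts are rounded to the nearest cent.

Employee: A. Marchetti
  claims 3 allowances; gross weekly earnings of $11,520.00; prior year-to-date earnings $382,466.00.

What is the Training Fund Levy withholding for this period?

Training Fund Levy: YTD $382,466.00 ≥ cap $351,520.00 → $0.00

$0.00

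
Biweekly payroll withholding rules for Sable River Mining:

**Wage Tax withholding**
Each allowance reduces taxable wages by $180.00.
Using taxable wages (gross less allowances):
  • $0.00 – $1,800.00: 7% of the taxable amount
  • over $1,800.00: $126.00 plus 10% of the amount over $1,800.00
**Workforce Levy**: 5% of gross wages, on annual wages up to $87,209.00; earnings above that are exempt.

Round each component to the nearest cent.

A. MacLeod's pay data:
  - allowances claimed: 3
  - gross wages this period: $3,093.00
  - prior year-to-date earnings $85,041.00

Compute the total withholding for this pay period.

$309.70

Wage Tax: taxable = $3,093.00 − 3×$180.00 = $2,553.00
  $126.00 + 10% × ($2,553.00 − $1,800.00) = $126.00 + 10% × $753.00 = $201.30
Workforce Levy: cap $87,209.00 − YTD $85,041.00 = $2,168.00 subject; 5% × $2,168.00 = $108.40
Total: $201.30 + $108.40 = $309.70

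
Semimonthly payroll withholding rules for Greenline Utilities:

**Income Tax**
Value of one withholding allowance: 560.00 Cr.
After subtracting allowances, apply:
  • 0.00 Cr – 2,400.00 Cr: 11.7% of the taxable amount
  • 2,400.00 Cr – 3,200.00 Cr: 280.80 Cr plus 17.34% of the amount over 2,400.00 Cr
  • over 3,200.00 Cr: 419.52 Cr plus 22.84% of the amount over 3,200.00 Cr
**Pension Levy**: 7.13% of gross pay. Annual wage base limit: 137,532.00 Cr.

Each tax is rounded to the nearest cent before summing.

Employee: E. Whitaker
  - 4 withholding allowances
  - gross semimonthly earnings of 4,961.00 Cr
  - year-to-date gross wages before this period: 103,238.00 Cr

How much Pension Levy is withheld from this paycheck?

Pension Levy: 7.13% × 4,961.00 Cr = 353.72 Cr

353.72 Cr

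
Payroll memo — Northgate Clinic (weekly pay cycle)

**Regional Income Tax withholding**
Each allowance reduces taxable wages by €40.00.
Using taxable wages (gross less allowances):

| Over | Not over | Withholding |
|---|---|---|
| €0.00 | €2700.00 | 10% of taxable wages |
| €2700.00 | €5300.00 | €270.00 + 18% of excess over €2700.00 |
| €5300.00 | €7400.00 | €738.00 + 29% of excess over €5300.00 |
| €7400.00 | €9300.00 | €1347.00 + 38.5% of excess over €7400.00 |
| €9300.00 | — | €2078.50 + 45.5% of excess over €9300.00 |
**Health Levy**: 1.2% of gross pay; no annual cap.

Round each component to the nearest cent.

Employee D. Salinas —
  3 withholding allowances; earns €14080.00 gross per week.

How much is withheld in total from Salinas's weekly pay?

€4367.76

Regional Income Tax: taxable = €14080.00 − 3×€40.00 = €13960.00
  €2078.50 + 45.5% × (€13960.00 − €9300.00) = €2078.50 + 45.5% × €4660.00 = €4198.80
Health Levy: 1.2% × €14080.00 = €168.96
Total: €4198.80 + €168.96 = €4367.76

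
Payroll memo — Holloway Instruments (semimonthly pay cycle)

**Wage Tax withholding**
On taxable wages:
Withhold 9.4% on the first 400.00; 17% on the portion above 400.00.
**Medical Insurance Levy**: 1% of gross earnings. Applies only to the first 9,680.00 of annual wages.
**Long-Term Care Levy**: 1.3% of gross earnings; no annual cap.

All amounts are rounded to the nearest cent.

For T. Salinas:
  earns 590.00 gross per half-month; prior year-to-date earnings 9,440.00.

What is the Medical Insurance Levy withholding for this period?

Medical Insurance Levy: cap 9,680.00 − YTD 9,440.00 = 240.00 subject; 1% × 240.00 = 2.40

2.40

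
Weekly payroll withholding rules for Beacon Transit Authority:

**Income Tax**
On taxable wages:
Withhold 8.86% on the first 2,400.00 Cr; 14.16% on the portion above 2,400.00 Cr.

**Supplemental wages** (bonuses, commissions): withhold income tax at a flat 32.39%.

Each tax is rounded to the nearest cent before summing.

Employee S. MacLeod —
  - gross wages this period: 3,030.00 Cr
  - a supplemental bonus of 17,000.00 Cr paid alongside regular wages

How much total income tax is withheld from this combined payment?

Income Tax: taxable = 3,030.00 Cr
  212.64 Cr + 14.16% × (3,030.00 Cr − 2,400.00 Cr) = 212.64 Cr + 14.16% × 630.00 Cr = 301.85 Cr
Supplemental (32.39% flat on bonus): 32.39% × 17,000.00 Cr = 5,506.30 Cr
Total income tax: 301.85 Cr + 5,506.30 Cr = 5,808.15 Cr

5,808.15 Cr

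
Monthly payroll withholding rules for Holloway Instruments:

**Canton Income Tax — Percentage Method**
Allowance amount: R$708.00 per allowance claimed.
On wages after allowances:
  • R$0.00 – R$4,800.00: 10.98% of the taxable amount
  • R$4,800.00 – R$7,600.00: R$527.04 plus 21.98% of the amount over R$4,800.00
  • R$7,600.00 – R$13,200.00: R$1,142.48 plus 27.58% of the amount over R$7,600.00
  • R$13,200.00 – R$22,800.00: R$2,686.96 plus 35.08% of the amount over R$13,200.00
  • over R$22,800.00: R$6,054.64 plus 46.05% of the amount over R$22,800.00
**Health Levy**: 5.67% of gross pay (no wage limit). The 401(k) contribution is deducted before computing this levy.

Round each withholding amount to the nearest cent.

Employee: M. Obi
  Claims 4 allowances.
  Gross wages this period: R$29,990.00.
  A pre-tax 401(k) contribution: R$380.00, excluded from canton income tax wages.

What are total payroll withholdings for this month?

R$9,565.40

Canton Income Tax: taxable = R$29,990.00 − R$380.00 − 4×R$708.00 = R$26,778.00
  R$6,054.64 + 46.05% × (R$26,778.00 − R$22,800.00) = R$6,054.64 + 46.05% × R$3,978.00 = R$7,886.51
Health Levy: 5.67% × R$29,610.00 = R$1,678.89
Total: R$7,886.51 + R$1,678.89 = R$9,565.40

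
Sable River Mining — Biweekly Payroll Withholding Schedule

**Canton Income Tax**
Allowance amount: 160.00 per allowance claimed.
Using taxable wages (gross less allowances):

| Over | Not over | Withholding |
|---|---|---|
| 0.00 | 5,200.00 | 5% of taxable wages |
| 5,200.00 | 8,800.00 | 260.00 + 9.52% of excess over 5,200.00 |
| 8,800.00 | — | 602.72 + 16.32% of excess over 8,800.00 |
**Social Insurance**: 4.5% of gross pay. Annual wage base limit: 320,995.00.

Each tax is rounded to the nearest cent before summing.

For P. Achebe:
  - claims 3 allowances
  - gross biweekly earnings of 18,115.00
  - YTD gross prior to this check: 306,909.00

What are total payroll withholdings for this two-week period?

2,678.46

Canton Income Tax: taxable = 18,115.00 − 3×160.00 = 17,635.00
  602.72 + 16.32% × (17,635.00 − 8,800.00) = 602.72 + 16.32% × 8,835.00 = 2,044.59
Social Insurance: cap 320,995.00 − YTD 306,909.00 = 14,086.00 subject; 4.5% × 14,086.00 = 633.87
Total: 2,044.59 + 633.87 = 2,678.46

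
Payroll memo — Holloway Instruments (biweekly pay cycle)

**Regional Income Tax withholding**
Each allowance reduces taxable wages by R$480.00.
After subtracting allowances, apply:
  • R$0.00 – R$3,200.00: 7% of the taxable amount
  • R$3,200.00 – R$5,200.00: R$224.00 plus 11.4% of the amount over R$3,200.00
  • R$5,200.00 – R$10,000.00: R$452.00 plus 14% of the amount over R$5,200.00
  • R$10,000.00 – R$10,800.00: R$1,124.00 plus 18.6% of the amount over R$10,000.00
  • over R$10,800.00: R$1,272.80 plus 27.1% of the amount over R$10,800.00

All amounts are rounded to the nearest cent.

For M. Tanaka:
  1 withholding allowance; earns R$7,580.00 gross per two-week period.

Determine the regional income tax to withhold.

R$718.00

Regional Income Tax: taxable = R$7,580.00 − 1×R$480.00 = R$7,100.00
  R$452.00 + 14% × (R$7,100.00 − R$5,200.00) = R$452.00 + 14% × R$1,900.00 = R$718.00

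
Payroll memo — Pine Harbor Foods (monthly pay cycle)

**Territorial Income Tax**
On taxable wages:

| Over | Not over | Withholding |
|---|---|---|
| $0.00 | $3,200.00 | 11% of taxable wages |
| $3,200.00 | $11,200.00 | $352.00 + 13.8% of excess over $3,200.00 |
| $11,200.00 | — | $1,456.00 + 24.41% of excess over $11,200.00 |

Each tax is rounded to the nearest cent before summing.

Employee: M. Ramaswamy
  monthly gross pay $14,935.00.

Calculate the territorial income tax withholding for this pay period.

$2,367.71

Territorial Income Tax: taxable = $14,935.00
  $1,456.00 + 24.41% × ($14,935.00 − $11,200.00) = $1,456.00 + 24.41% × $3,735.00 = $2,367.71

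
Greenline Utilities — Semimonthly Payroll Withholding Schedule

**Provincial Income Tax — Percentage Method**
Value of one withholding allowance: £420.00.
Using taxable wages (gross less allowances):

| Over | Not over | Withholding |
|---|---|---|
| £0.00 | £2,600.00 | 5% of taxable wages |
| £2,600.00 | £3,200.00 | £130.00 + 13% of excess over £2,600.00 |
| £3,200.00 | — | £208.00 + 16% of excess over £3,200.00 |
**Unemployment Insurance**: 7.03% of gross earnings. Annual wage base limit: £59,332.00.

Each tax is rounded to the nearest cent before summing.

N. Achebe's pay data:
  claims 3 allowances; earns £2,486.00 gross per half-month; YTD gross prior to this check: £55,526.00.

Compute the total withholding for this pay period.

£236.07

Provincial Income Tax: taxable = £2,486.00 − 3×£420.00 = £1,226.00
  5% × £1,226.00 = £61.30
Unemployment Insurance: 7.03% × £2,486.00 = £174.77
Total: £61.30 + £174.77 = £236.07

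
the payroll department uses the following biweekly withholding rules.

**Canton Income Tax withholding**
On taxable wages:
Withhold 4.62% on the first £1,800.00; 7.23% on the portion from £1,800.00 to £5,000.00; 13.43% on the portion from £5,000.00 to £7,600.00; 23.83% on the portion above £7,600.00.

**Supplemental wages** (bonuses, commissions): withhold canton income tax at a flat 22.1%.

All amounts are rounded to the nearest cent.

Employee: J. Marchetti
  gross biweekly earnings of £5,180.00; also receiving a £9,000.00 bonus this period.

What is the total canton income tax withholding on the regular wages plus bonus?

£2,327.69

Canton Income Tax: taxable = £5,180.00
  £314.52 + 13.43% × (£5,180.00 − £5,000.00) = £314.52 + 13.43% × £180.00 = £338.69
Supplemental (22.1% flat on bonus): 22.1% × £9,000.00 = £1,989.00
Total canton income tax: £338.69 + £1,989.00 = £2,327.69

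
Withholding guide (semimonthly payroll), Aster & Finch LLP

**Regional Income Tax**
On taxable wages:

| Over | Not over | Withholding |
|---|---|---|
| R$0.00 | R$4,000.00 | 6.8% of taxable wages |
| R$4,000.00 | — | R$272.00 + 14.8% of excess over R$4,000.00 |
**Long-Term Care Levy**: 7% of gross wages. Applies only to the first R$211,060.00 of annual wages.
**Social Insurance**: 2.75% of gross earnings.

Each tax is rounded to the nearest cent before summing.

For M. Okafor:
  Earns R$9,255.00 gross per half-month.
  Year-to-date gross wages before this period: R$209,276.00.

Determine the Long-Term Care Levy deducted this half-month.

Long-Term Care Levy: cap R$211,060.00 − YTD R$209,276.00 = R$1,784.00 subject; 7% × R$1,784.00 = R$124.88

R$124.88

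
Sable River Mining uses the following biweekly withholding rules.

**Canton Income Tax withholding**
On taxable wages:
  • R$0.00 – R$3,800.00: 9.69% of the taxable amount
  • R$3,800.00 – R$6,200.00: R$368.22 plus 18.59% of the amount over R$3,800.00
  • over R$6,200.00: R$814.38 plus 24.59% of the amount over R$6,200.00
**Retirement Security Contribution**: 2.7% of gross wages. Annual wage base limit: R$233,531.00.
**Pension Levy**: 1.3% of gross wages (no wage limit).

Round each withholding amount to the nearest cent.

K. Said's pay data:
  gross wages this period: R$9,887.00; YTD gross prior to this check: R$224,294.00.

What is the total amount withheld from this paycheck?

Canton Income Tax: taxable = R$9,887.00
  R$814.38 + 24.59% × (R$9,887.00 − R$6,200.00) = R$814.38 + 24.59% × R$3,687.00 = R$1,721.01
Retirement Security Contribution: cap R$233,531.00 − YTD R$224,294.00 = R$9,237.00 subject; 2.7% × R$9,237.00 = R$249.40
Pension Levy: 1.3% × R$9,887.00 = R$128.53
Total: R$1,721.01 + R$249.40 + R$128.53 = R$2,098.94

R$2,098.94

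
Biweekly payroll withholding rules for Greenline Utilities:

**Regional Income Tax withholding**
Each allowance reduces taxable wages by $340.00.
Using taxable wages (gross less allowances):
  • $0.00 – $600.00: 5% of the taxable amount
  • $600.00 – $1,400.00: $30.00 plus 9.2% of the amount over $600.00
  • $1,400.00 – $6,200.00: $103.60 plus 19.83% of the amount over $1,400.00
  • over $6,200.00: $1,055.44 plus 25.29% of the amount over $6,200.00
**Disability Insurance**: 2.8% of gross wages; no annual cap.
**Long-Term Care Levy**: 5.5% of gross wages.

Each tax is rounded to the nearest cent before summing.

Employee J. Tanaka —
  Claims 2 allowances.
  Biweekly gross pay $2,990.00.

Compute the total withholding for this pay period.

Regional Income Tax: taxable = $2,990.00 − 2×$340.00 = $2,310.00
  $103.60 + 19.83% × ($2,310.00 − $1,400.00) = $103.60 + 19.83% × $910.00 = $284.05
Disability Insurance: 2.8% × $2,990.00 = $83.72
Long-Term Care Levy: 5.5% × $2,990.00 = $164.45
Total: $284.05 + $83.72 + $164.45 = $532.22

$532.22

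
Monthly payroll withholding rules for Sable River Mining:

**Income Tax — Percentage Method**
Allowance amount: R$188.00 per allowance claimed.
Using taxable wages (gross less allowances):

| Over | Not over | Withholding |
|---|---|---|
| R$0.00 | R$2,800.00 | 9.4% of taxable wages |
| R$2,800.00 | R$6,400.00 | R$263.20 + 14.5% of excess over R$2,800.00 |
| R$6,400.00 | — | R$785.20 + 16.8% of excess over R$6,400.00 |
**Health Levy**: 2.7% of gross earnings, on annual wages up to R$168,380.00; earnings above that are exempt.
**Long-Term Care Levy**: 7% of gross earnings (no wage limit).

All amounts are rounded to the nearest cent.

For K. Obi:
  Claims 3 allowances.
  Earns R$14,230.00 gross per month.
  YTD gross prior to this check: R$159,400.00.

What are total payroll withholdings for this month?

Income Tax: taxable = R$14,230.00 − 3×R$188.00 = R$13,666.00
  R$785.20 + 16.8% × (R$13,666.00 − R$6,400.00) = R$785.20 + 16.8% × R$7,266.00 = R$2,005.89
Health Levy: cap R$168,380.00 − YTD R$159,400.00 = R$8,980.00 subject; 2.7% × R$8,980.00 = R$242.46
Long-Term Care Levy: 7% × R$14,230.00 = R$996.10
Total: R$2,005.89 + R$242.46 + R$996.10 = R$3,244.45

R$3,244.45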